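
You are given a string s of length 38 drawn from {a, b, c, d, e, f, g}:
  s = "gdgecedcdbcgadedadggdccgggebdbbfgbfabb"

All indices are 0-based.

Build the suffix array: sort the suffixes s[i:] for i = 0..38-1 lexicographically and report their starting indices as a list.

[35, 12, 16, 37, 36, 29, 9, 27, 33, 30, 21, 7, 4, 10, 22, 15, 28, 8, 20, 6, 13, 1, 17, 26, 3, 14, 5, 34, 31, 11, 32, 19, 0, 25, 2, 18, 24, 23]

rank | idx | suffix
   0 |  35 | abb
   1 |  12 | adedadggdccgggebdbbfgbfabb
   2 |  16 | adggdccgggebdbbfgbfabb
   3 |  37 | b
   4 |  36 | bb
   5 |  29 | bbfgbfabb
   6 |   9 | bcgadedadggdccgggebdbbfgbfabb
   7 |  27 | bdbbfgbfabb
   8 |  33 | bfabb
   9 |  30 | bfgbfabb
  10 |  21 | ccgggebdbbfgbfabb
  11 |   7 | cdbcgadedadggdccgggebdbbfgbfabb
  12 |   4 | cedcdbcgadedadggdccgggebdbbfgbfabb
  13 |  10 | cgadedadggdccgggebdbbfgbfabb
  14 |  22 | cgggebdbbfgbfabb
  15 |  15 | dadggdccgggebdbbfgbfabb
  16 |  28 | dbbfgbfabb
  17 |   8 | dbcgadedadggdccgggebdbbfgbfabb
  18 |  20 | dccgggebdbbfgbfabb
  19 |   6 | dcdbcgadedadggdccgggebdbbfgbfabb
  20 |  13 | dedadggdccgggebdbbfgbfabb
  21 |   1 | dgecedcdbcgadedadggdccgggebdbbfgbfabb
  22 |  17 | dggdccgggebdbbfgbfabb
  23 |  26 | ebdbbfgbfabb
  24 |   3 | ecedcdbcgadedadggdccgggebdbbfgbfabb
  25 |  14 | edadggdccgggebdbbfgbfabb
  26 |   5 | edcdbcgadedadggdccgggebdbbfgbfabb
  27 |  34 | fabb
  28 |  31 | fgbfabb
  29 |  11 | gadedadggdccgggebdbbfgbfabb
  30 |  32 | gbfabb
  31 |  19 | gdccgggebdbbfgbfabb
  32 |   0 | gdgecedcdbcgadedadggdccgggebdbbfgbfabb
  33 |  25 | gebdbbfgbfabb
  34 |   2 | gecedcdbcgadedadggdccgggebdbbfgbfabb
  35 |  18 | ggdccgggebdbbfgbfabb
  36 |  24 | ggebdbbfgbfabb
  37 |  23 | gggebdbbfgbfabb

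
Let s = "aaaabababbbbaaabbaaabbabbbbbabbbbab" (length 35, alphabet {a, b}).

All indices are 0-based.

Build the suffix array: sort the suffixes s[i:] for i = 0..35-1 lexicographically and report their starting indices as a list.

[0, 1, 12, 17, 2, 13, 18, 33, 3, 5, 14, 19, 7, 28, 22, 34, 11, 16, 32, 4, 6, 27, 21, 10, 15, 31, 26, 20, 9, 30, 25, 8, 29, 24, 23]

rank→(start, suffix):
  0 → (0, 'aaaabababbbbaaabbaaabbabbbbbabbbbab')
  1 → (1, 'aaabababbbbaaabbaaabbabbbbbabbbbab')
  2 → (12, 'aaabbaaabbabbbbbabbbbab')
  3 → (17, 'aaabbabbbbbabbbbab')
  4 → (2, 'aabababbbbaaabbaaabbabbbbbabbbbab')
  5 → (13, 'aabbaaabbabbbbbabbbbab')
  6 → (18, 'aabbabbbbbabbbbab')
  7 → (33, 'ab')
  8 → (3, 'abababbbbaaabbaaabbabbbbbabbbbab')
  9 → (5, 'ababbbbaaabbaaabbabbbbbabbbbab')
  10 → (14, 'abbaaabbabbbbbabbbbab')
  11 → (19, 'abbabbbbbabbbbab')
  12 → (7, 'abbbbaaabbaaabbabbbbbabbbbab')
  13 → (28, 'abbbbab')
  14 → (22, 'abbbbbabbbbab')
  15 → (34, 'b')
  16 → (11, 'baaabbaaabbabbbbbabbbbab')
  17 → (16, 'baaabbabbbbbabbbbab')
  18 → (32, 'bab')
  19 → (4, 'bababbbbaaabbaaabbabbbbbabbbbab')
  20 → (6, 'babbbbaaabbaaabbabbbbbabbbbab')
  21 → (27, 'babbbbab')
  22 → (21, 'babbbbbabbbbab')
  23 → (10, 'bbaaabbaaabbabbbbbabbbbab')
  24 → (15, 'bbaaabbabbbbbabbbbab')
  25 → (31, 'bbab')
  26 → (26, 'bbabbbbab')
  27 → (20, 'bbabbbbbabbbbab')
  28 → (9, 'bbbaaabbaaabbabbbbbabbbbab')
  29 → (30, 'bbbab')
  30 → (25, 'bbbabbbbab')
  31 → (8, 'bbbbaaabbaaabbabbbbbabbbbab')
  32 → (29, 'bbbbab')
  33 → (24, 'bbbbabbbbab')
  34 → (23, 'bbbbbabbbbab')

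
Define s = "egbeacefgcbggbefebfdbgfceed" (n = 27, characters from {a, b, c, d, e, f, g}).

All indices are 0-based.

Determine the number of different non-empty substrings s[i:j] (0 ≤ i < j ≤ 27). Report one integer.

352

rank | idx | suffix
   0 |   4 | acefgcbggbefebfdbgfceed
   1 |   2 | beacefgcbggbefebfdbgfceed
   2 |  13 | befebfdbgfceed
   3 |  17 | bfdbgfceed
   4 |  20 | bgfceed
   5 |  10 | bggbefebfdbgfceed
   6 |   9 | cbggbefebfdbgfceed
   7 |  23 | ceed
   8 |   5 | cefgcbggbefebfdbgfceed
   9 |  26 | d
  10 |  19 | dbgfceed
  11 |   3 | eacefgcbggbefebfdbgfceed
  12 |  16 | ebfdbgfceed
  13 |  25 | ed
  14 |  24 | eed
  15 |  14 | efebfdbgfceed
  16 |   6 | efgcbggbefebfdbgfceed
  17 |   0 | egbeacefgcbggbefebfdbgfceed
  18 |  22 | fceed
  19 |  18 | fdbgfceed
  20 |  15 | febfdbgfceed
  21 |   7 | fgcbggbefebfdbgfceed
  22 |   1 | gbeacefgcbggbefebfdbgfceed
  23 |  12 | gbefebfdbgfceed
  24 |   8 | gcbggbefebfdbgfceed
  25 |  21 | gfceed
  26 |  11 | ggbefebfdbgfceed

SA = [4, 2, 13, 17, 20, 10, 9, 23, 5, 26, 19, 3, 16, 25, 24, 14, 6, 0, 22, 18, 15, 7, 1, 12, 8, 21, 11]
[i] adj suffixes → lcp
  [1] 4/2 → 0 ('')
  [2] 2/13 → 2 ('be')
  [3] 13/17 → 1 ('b')
  [4] 17/20 → 1 ('b')
  [5] 20/10 → 2 ('bg')
  [6] 10/9 → 0 ('')
  [7] 9/23 → 1 ('c')
  [8] 23/5 → 2 ('ce')
  [9] 5/26 → 0 ('')
  [10] 26/19 → 1 ('d')
  [11] 19/3 → 0 ('')
  [12] 3/16 → 1 ('e')
  [13] 16/25 → 1 ('e')
  [14] 25/24 → 1 ('e')
  [15] 24/14 → 1 ('e')
  [16] 14/6 → 2 ('ef')
  [17] 6/0 → 1 ('e')
  [18] 0/22 → 0 ('')
  [19] 22/18 → 1 ('f')
  [20] 18/15 → 1 ('f')
  [21] 15/7 → 1 ('f')
  [22] 7/1 → 0 ('')
  [23] 1/12 → 3 ('gbe')
  [24] 12/8 → 1 ('g')
  [25] 8/21 → 1 ('g')
  [26] 21/11 → 1 ('g')

n(n+1)/2 = 27·28/2 = 378
Σ LCP = 0 + 0 + 2 + 1 + 1 + 2 + 0 + 1 + 2 + 0 + 1 + 0 + 1 + 1 + 1 + 1 + 2 + 1 + 0 + 1 + 1 + 1 + 0 + 3 + 1 + 1 + 1 = 26
distinct = 378 − 26 = 352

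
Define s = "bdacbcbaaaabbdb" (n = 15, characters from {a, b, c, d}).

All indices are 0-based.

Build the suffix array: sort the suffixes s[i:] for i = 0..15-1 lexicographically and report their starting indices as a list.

[7, 8, 9, 10, 2, 14, 6, 11, 4, 0, 12, 5, 3, 1, 13]

rank→(start, suffix):
  0 → (7, 'aaaabbdb')
  1 → (8, 'aaabbdb')
  2 → (9, 'aabbdb')
  3 → (10, 'abbdb')
  4 → (2, 'acbcbaaaabbdb')
  5 → (14, 'b')
  6 → (6, 'baaaabbdb')
  7 → (11, 'bbdb')
  8 → (4, 'bcbaaaabbdb')
  9 → (0, 'bdacbcbaaaabbdb')
  10 → (12, 'bdb')
  11 → (5, 'cbaaaabbdb')
  12 → (3, 'cbcbaaaabbdb')
  13 → (1, 'dacbcbaaaabbdb')
  14 → (13, 'db')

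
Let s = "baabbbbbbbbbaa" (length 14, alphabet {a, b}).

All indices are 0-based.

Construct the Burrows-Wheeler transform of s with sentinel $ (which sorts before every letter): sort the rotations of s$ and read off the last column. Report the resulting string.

aabbab$bbbbbbba

rank  rotation         last
    0  $baabbbbbbbbbaa  a
    1  a$baabbbbbbbbba  a
    2  aa$baabbbbbbbbb  b
    3  aabbbbbbbbbaa$b  b
    4  abbbbbbbbbaa$ba  a
    5  baa$baabbbbbbbb  b
    6  baabbbbbbbbbaa$  $
    7  bbaa$baabbbbbbb  b
    8  bbbaa$baabbbbbb  b
    9  bbbbaa$baabbbbb  b
   10  bbbbbaa$baabbbb  b
   11  bbbbbbaa$baabbb  b
   12  bbbbbbbaa$baabb  b
   13  bbbbbbbbaa$baab  b
   14  bbbbbbbbbaa$baa  a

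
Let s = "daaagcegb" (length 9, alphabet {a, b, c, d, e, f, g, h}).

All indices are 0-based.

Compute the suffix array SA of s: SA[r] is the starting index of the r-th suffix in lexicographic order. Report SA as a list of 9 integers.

sorted suffixes:
  #0 SA[0]=1  'aaagcegb'
  #1 SA[1]=2  'aagcegb'
  #2 SA[2]=3  'agcegb'
  #3 SA[3]=8  'b'
  #4 SA[4]=5  'cegb'
  #5 SA[5]=0  'daaagcegb'
  #6 SA[6]=6  'egb'
  #7 SA[7]=7  'gb'
  #8 SA[8]=4  'gcegb'

[1, 2, 3, 8, 5, 0, 6, 7, 4]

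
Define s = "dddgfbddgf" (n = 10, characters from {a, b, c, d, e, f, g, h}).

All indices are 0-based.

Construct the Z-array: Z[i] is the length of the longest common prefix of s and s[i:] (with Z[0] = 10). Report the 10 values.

[10, 2, 1, 0, 0, 0, 2, 1, 0, 0]

Z[0]=10
i=1: i≥r, start 0; Z[1]=2 grow→box=[1,3)
i=2: min(r-i=1, Z[1]=2)=1; Z[2]=1
i=3: i≥r, start 0; Z[3]=0
i=4: i≥r, start 0; Z[4]=0
i=5: i≥r, start 0; Z[5]=0
i=6: i≥r, start 0; Z[6]=2 grow→box=[6,8)
i=7: min(r-i=1, Z[1]=2)=1; Z[7]=1
i=8: i≥r, start 0; Z[8]=0
i=9: i≥r, start 0; Z[9]=0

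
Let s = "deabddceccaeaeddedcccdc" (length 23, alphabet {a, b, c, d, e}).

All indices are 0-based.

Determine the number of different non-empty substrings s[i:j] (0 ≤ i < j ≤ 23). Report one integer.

sorted suffixes:
  #0 SA[0]=2  'abddceccaeaeddedcccdc'
  #1 SA[1]=10  'aeaeddedcccdc'
  #2 SA[2]=12  'aeddedcccdc'
  #3 SA[3]=3  'bddceccaeaeddedcccdc'
  #4 SA[4]=22  'c'
  #5 SA[5]=9  'caeaeddedcccdc'
  #6 SA[6]=8  'ccaeaeddedcccdc'
  #7 SA[7]=18  'cccdc'
  #8 SA[8]=19  'ccdc'
  #9 SA[9]=20  'cdc'
  #10 SA[10]=6  'ceccaeaeddedcccdc'
  #11 SA[11]=21  'dc'
  #12 SA[12]=17  'dcccdc'
  #13 SA[13]=5  'dceccaeaeddedcccdc'
  #14 SA[14]=4  'ddceccaeaeddedcccdc'
  #15 SA[15]=14  'ddedcccdc'
  #16 SA[16]=0  'deabddceccaeaeddedcccdc'
  #17 SA[17]=15  'dedcccdc'
  #18 SA[18]=1  'eabddceccaeaeddedcccdc'
  #19 SA[19]=11  'eaeddedcccdc'
  #20 SA[20]=7  'eccaeaeddedcccdc'
  #21 SA[21]=16  'edcccdc'
  #22 SA[22]=13  'eddedcccdc'

SA = [2, 10, 12, 3, 22, 9, 8, 18, 19, 20, 6, 21, 17, 5, 4, 14, 0, 15, 1, 11, 7, 16, 13]
i: (SA[i-1],SA[i]) lcp shared
  1: (2,10) 1 'a'
  2: (10,12) 2 'ae'
  3: (12,3) 0 ''
  4: (3,22) 0 ''
  5: (22,9) 1 'c'
  6: (9,8) 1 'c'
  7: (8,18) 2 'cc'
  8: (18,19) 2 'cc'
  9: (19,20) 1 'c'
  10: (20,6) 1 'c'
  11: (6,21) 0 ''
  12: (21,17) 2 'dc'
  13: (17,5) 2 'dc'
  14: (5,4) 1 'd'
  15: (4,14) 2 'dd'
  16: (14,0) 1 'd'
  17: (0,15) 2 'de'
  18: (15,1) 0 ''
  19: (1,11) 2 'ea'
  20: (11,7) 1 'e'
  21: (7,16) 1 'e'
  22: (16,13) 2 'ed'

n(n+1)/2 = 23·24/2 = 276
Σ LCP = 0 + 1 + 2 + 0 + 0 + 1 + 1 + 2 + 2 + 1 + 1 + 0 + 2 + 2 + 1 + 2 + 1 + 2 + 0 + 2 + 1 + 1 + 2 = 27
distinct = 276 − 27 = 249

249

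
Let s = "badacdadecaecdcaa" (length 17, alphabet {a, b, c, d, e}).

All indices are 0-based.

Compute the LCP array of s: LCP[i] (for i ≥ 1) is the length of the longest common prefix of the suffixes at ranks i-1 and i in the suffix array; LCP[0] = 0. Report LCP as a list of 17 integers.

sorted suffixes:
  #0 SA[0]=16  'a'
  #1 SA[1]=15  'aa'
  #2 SA[2]=3  'acdadecaecdcaa'
  #3 SA[3]=1  'adacdadecaecdcaa'
  #4 SA[4]=6  'adecaecdcaa'
  #5 SA[5]=10  'aecdcaa'
  #6 SA[6]=0  'badacdadecaecdcaa'
  #7 SA[7]=14  'caa'
  #8 SA[8]=9  'caecdcaa'
  #9 SA[9]=4  'cdadecaecdcaa'
  #10 SA[10]=12  'cdcaa'
  #11 SA[11]=2  'dacdadecaecdcaa'
  #12 SA[12]=5  'dadecaecdcaa'
  #13 SA[13]=13  'dcaa'
  #14 SA[14]=7  'decaecdcaa'
  #15 SA[15]=8  'ecaecdcaa'
  #16 SA[16]=11  'ecdcaa'

SA = [16, 15, 3, 1, 6, 10, 0, 14, 9, 4, 12, 2, 5, 13, 7, 8, 11]
[i] adj suffixes → lcp
  [1] 16/15 → 1 ('a')
  [2] 15/3 → 1 ('a')
  [3] 3/1 → 1 ('a')
  [4] 1/6 → 2 ('ad')
  [5] 6/10 → 1 ('a')
  [6] 10/0 → 0 ('')
  [7] 0/14 → 0 ('')
  [8] 14/9 → 2 ('ca')
  [9] 9/4 → 1 ('c')
  [10] 4/12 → 2 ('cd')
  [11] 12/2 → 0 ('')
  [12] 2/5 → 2 ('da')
  [13] 5/13 → 1 ('d')
  [14] 13/7 → 1 ('d')
  [15] 7/8 → 0 ('')
  [16] 8/11 → 2 ('ec')

[0, 1, 1, 1, 2, 1, 0, 0, 2, 1, 2, 0, 2, 1, 1, 0, 2]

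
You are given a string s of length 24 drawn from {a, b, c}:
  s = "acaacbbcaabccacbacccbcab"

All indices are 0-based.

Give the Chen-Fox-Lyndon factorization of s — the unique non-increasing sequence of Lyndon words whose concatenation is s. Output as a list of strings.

["ac", "aacbbc", "aabccacbacccbcab"]

emit factor 1: 'ac' (i=0, period=2)
emit factor 2: 'aacbbc' (i=2, period=6)
emit factor 3: 'aabccacbacccbcab' (i=8, period=16)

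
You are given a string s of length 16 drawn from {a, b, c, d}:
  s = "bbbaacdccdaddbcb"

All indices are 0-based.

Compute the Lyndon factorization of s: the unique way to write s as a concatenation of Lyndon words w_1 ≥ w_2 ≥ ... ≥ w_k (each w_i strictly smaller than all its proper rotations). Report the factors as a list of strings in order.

["b", "b", "b", "aacdccdaddbcb"]

emit factor 1: 'b' (i=0, period=1)
emit factor 2: 'b' (i=1, period=1)
emit factor 3: 'b' (i=2, period=1)
emit factor 4: 'aacdccdaddbcb' (i=3, period=13)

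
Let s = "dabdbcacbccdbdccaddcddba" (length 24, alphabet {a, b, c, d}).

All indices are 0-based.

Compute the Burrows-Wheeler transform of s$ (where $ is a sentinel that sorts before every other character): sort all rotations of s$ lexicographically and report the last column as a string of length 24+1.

rank  rotation                   last
    0  $dabdbcacbccdbdccaddcddba  a
    1  a$dabdbcacbccdbdccaddcddb  b
    2  abdbcacbccdbdccaddcddba$d  d
    3  acbccdbdccaddcddba$dabdbc  c
    4  addcddba$dabdbcacbccdbdcc  c
    5  ba$dabdbcacbccdbdccaddcdd  d
    6  bcacbccdbdccaddcddba$dabd  d
    7  bccdbdccaddcddba$dabdbcac  c
    8  bdbcacbccdbdccaddcddba$da  a
    9  bdccaddcddba$dabdbcacbccd  d
   10  cacbccdbdccaddcddba$dabdb  b
   11  caddcddba$dabdbcacbccdbdc  c
   12  cbccdbdccaddcddba$dabdbca  a
   13  ccaddcddba$dabdbcacbccdbd  d
   14  ccdbdccaddcddba$dabdbcacb  b
   15  cdbdccaddcddba$dabdbcacbc  c
   16  cddba$dabdbcacbccdbdccadd  d
   17  dabdbcacbccdbdccaddcddba$  $
   18  dba$dabdbcacbccdbdccaddcd  d
   19  dbcacbccdbdccaddcddba$dab  b
   20  dbdccaddcddba$dabdbcacbcc  c
   21  dccaddcddba$dabdbcacbccdb  b
   22  dcddba$dabdbcacbccdbdccad  d
   23  ddba$dabdbcacbccdbdccaddc  c
   24  ddcddba$dabdbcacbccdbdcca  a

abdccddcadbcadbcd$dbcbdca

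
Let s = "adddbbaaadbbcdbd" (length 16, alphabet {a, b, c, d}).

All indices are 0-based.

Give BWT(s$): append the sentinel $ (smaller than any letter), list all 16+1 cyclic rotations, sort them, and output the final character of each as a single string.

dbaa$bddbdbbdacda

rank  rotation           last
    0  $adddbbaaadbbcdbd  d
    1  aaadbbcdbd$adddbb  b
    2  aadbbcdbd$adddbba  a
    3  adbbcdbd$adddbbaa  a
    4  adddbbaaadbbcdbd$  $
    5  baaadbbcdbd$adddb  b
    6  bbaaadbbcdbd$addd  d
    7  bbcdbd$adddbbaaad  d
    8  bcdbd$adddbbaaadb  b
    9  bd$adddbbaaadbbcd  d
   10  cdbd$adddbbaaadbb  b
   11  d$adddbbaaadbbcdb  b
   12  dbbaaadbbcdbd$add  d
   13  dbbcdbd$adddbbaaa  a
   14  dbd$adddbbaaadbbc  c
   15  ddbbaaadbbcdbd$ad  d
   16  dddbbaaadbbcdbd$a  a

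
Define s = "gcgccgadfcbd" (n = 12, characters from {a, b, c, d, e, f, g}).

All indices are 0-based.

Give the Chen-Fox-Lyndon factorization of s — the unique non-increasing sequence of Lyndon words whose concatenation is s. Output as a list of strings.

emit factor 1: 'g' (i=0, period=1)
emit factor 2: 'cg' (i=1, period=2)
emit factor 3: 'ccg' (i=3, period=3)
emit factor 4: 'adfcbd' (i=6, period=6)

["g", "cg", "ccg", "adfcbd"]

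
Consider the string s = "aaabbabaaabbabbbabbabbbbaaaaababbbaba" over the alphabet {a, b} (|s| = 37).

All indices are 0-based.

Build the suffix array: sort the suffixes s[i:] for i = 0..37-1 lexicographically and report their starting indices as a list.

rank | idx | suffix
   0 |  36 | a
   1 |  24 | aaaaababbbaba
   2 |  25 | aaaababbbaba
   3 |  26 | aaababbbaba
   4 |   0 | aaabbabaaabbabbbabbabbbbaaaaababbbaba
   5 |   7 | aaabbabbbabbabbbbaaaaababbbaba
   6 |  27 | aababbbaba
   7 |   1 | aabbabaaabbabbbabbabbbbaaaaababbbaba
   8 |   8 | aabbabbbabbabbbbaaaaababbbaba
   9 |  34 | aba
  10 |   5 | abaaabbabbbabbabbbbaaaaababbbaba
  11 |  28 | ababbbaba
  12 |   2 | abbabaaabbabbbabbabbbbaaaaababbbaba
  13 |   9 | abbabbbabbabbbbaaaaababbbaba
  14 |  16 | abbabbbbaaaaababbbaba
  15 |  30 | abbbaba
  16 |  12 | abbbabbabbbbaaaaababbbaba
  17 |  19 | abbbbaaaaababbbaba
  18 |  35 | ba
  19 |  23 | baaaaababbbaba
  20 |   6 | baaabbabbbabbabbbbaaaaababbbaba
  21 |  33 | baba
  22 |   4 | babaaabbabbbabbabbbbaaaaababbbaba
  23 |  15 | babbabbbbaaaaababbbaba
  24 |  29 | babbbaba
  25 |  11 | babbbabbabbbbaaaaababbbaba
  26 |  18 | babbbbaaaaababbbaba
  27 |  22 | bbaaaaababbbaba
  28 |  32 | bbaba
  29 |   3 | bbabaaabbabbbabbabbbbaaaaababbbaba
  30 |  14 | bbabbabbbbaaaaababbbaba
  31 |  10 | bbabbbabbabbbbaaaaababbbaba
  32 |  17 | bbabbbbaaaaababbbaba
  33 |  21 | bbbaaaaababbbaba
  34 |  31 | bbbaba
  35 |  13 | bbbabbabbbbaaaaababbbaba
  36 |  20 | bbbbaaaaababbbaba

[36, 24, 25, 26, 0, 7, 27, 1, 8, 34, 5, 28, 2, 9, 16, 30, 12, 19, 35, 23, 6, 33, 4, 15, 29, 11, 18, 22, 32, 3, 14, 10, 17, 21, 31, 13, 20]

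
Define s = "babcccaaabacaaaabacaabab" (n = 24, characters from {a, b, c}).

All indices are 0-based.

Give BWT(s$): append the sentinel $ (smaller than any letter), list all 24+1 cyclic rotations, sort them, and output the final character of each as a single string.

rank  rotation                   last
    0  $babcccaaabacaaaabacaabab  b
    1  aaaabacaabab$babcccaaabac  c
    2  aaabacaaaabacaabab$babccc  c
    3  aaabacaabab$babcccaaabaca  a
    4  aabab$babcccaaabacaaaabac  c
    5  aabacaaaabacaabab$babccca  a
    6  aabacaabab$babcccaaabacaa  a
    7  ab$babcccaaabacaaaabacaab  b
    8  abab$babcccaaabacaaaabaca  a
    9  abacaaaabacaabab$babcccaa  a
   10  abacaabab$babcccaaabacaaa  a
   11  abcccaaabacaaaabacaabab$b  b
   12  acaaaabacaabab$babcccaaab  b
   13  acaabab$babcccaaabacaaaab  b
   14  b$babcccaaabacaaaabacaaba  a
   15  bab$babcccaaabacaaaabacaa  a
   16  babcccaaabacaaaabacaabab$  $
   17  bacaaaabacaabab$babcccaaa  a
   18  bacaabab$babcccaaabacaaaa  a
   19  bcccaaabacaaaabacaabab$ba  a
   20  caaaabacaabab$babcccaaaba  a
   21  caaabacaaaabacaabab$babcc  c
   22  caabab$babcccaaabacaaaaba  a
   23  ccaaabacaaaabacaabab$babc  c
   24  cccaaabacaaaabacaabab$bab  b

bccacaabaaabbbaa$aaaacacb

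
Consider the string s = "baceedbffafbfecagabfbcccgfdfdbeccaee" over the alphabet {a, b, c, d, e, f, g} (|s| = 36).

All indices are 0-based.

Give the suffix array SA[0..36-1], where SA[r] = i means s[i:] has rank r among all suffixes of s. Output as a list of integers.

[17, 1, 33, 9, 15, 0, 20, 29, 18, 11, 6, 32, 14, 31, 21, 22, 2, 23, 28, 5, 26, 35, 13, 30, 4, 34, 3, 8, 19, 10, 27, 25, 12, 7, 16, 24]

sorted suffixes:
  #0 SA[0]=17  'abfbcccgfdfdbeccaee'
  #1 SA[1]=1  'aceedbffafbfecagabfbcccgfdfdbeccaee'
  #2 SA[2]=33  'aee'
  #3 SA[3]=9  'afbfecagabfbcccgfdfdbeccaee'
  #4 SA[4]=15  'agabfbcccgfdfdbeccaee'
  #5 SA[5]=0  'baceedbffafbfecagabfbcccgfdfdbeccaee'
  #6 SA[6]=20  'bcccgfdfdbeccaee'
  #7 SA[7]=29  'beccaee'
  #8 SA[8]=18  'bfbcccgfdfdbeccaee'
  #9 SA[9]=11  'bfecagabfbcccgfdfdbeccaee'
  #10 SA[10]=6  'bffafbfecagabfbcccgfdfdbeccaee'
  #11 SA[11]=32  'caee'
  #12 SA[12]=14  'cagabfbcccgfdfdbeccaee'
  #13 SA[13]=31  'ccaee'
  #14 SA[14]=21  'cccgfdfdbeccaee'
  #15 SA[15]=22  'ccgfdfdbeccaee'
  #16 SA[16]=2  'ceedbffafbfecagabfbcccgfdfdbeccaee'
  #17 SA[17]=23  'cgfdfdbeccaee'
  #18 SA[18]=28  'dbeccaee'
  #19 SA[19]=5  'dbffafbfecagabfbcccgfdfdbeccaee'
  #20 SA[20]=26  'dfdbeccaee'
  #21 SA[21]=35  'e'
  #22 SA[22]=13  'ecagabfbcccgfdfdbeccaee'
  #23 SA[23]=30  'eccaee'
  #24 SA[24]=4  'edbffafbfecagabfbcccgfdfdbeccaee'
  #25 SA[25]=34  'ee'
  #26 SA[26]=3  'eedbffafbfecagabfbcccgfdfdbeccaee'
  #27 SA[27]=8  'fafbfecagabfbcccgfdfdbeccaee'
  #28 SA[28]=19  'fbcccgfdfdbeccaee'
  #29 SA[29]=10  'fbfecagabfbcccgfdfdbeccaee'
  #30 SA[30]=27  'fdbeccaee'
  #31 SA[31]=25  'fdfdbeccaee'
  #32 SA[32]=12  'fecagabfbcccgfdfdbeccaee'
  #33 SA[33]=7  'ffafbfecagabfbcccgfdfdbeccaee'
  #34 SA[34]=16  'gabfbcccgfdfdbeccaee'
  #35 SA[35]=24  'gfdfdbeccaee'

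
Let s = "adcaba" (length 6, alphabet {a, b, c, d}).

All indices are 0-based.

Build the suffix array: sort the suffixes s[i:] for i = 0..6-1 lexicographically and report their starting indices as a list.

sorted suffixes:
  #0 SA[0]=5  'a'
  #1 SA[1]=3  'aba'
  #2 SA[2]=0  'adcaba'
  #3 SA[3]=4  'ba'
  #4 SA[4]=2  'caba'
  #5 SA[5]=1  'dcaba'

[5, 3, 0, 4, 2, 1]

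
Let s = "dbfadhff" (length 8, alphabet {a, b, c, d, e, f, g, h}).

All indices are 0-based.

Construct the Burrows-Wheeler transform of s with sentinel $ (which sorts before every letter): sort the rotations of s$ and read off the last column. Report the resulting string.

ffd$afbhd

rank  rotation   last
    0  $dbfadhff  f
    1  adhff$dbf  f
    2  bfadhff$d  d
    3  dbfadhff$  $
    4  dhff$dbfa  a
    5  f$dbfadhf  f
    6  fadhff$db  b
    7  ff$dbfadh  h
    8  hff$dbfad  d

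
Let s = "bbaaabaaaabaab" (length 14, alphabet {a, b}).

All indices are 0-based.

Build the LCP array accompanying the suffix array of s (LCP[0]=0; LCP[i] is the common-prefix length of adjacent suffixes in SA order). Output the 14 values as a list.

sorted suffixes:
  #0 SA[0]=6  'aaaabaab'
  #1 SA[1]=2  'aaabaaaabaab'
  #2 SA[2]=7  'aaabaab'
  #3 SA[3]=11  'aab'
  #4 SA[4]=3  'aabaaaabaab'
  #5 SA[5]=8  'aabaab'
  #6 SA[6]=12  'ab'
  #7 SA[7]=4  'abaaaabaab'
  #8 SA[8]=9  'abaab'
  #9 SA[9]=13  'b'
  #10 SA[10]=5  'baaaabaab'
  #11 SA[11]=1  'baaabaaaabaab'
  #12 SA[12]=10  'baab'
  #13 SA[13]=0  'bbaaabaaaabaab'

SA = [6, 2, 7, 11, 3, 8, 12, 4, 9, 13, 5, 1, 10, 0]
i: (SA[i-1],SA[i]) lcp shared
  1: (6,2) 3 'aaa'
  2: (2,7) 6 'aaabaa'
  3: (7,11) 2 'aa'
  4: (11,3) 3 'aab'
  5: (3,8) 5 'aabaa'
  6: (8,12) 1 'a'
  7: (12,4) 2 'ab'
  8: (4,9) 4 'abaa'
  9: (9,13) 0 ''
  10: (13,5) 1 'b'
  11: (5,1) 4 'baaa'
  12: (1,10) 3 'baa'
  13: (10,0) 1 'b'

[0, 3, 6, 2, 3, 5, 1, 2, 4, 0, 1, 4, 3, 1]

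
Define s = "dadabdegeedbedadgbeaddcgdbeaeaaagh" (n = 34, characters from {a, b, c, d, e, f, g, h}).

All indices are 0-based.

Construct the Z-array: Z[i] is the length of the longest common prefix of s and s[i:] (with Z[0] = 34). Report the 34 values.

[34, 0, 2, 0, 0, 1, 0, 0, 0, 0, 1, 0, 0, 3, 0, 1, 0, 0, 0, 0, 1, 1, 0, 0, 1, 0, 0, 0, 0, 0, 0, 0, 0, 0]

Z[0]=34
i=1: i≥r, start 0; Z[1]=0
i=2: i≥r, start 0; Z[2]=2 extend→box=[2,4)
i=3: min(r-i=1, Z[1]=0)=0; Z[3]=0
i=4: i≥r, start 0; Z[4]=0
i=5: i≥r, start 0; Z[5]=1 extend→box=[5,6)
i=6: i≥r, start 0; Z[6]=0
i=7: i≥r, start 0; Z[7]=0
i=8: i≥r, start 0; Z[8]=0
i=9: i≥r, start 0; Z[9]=0
i=10: i≥r, start 0; Z[10]=1 extend→box=[10,11)
i=11: i≥r, start 0; Z[11]=0
i=12: i≥r, start 0; Z[12]=0
i=13: i≥r, start 0; Z[13]=3 extend→box=[13,16)
i=14: min(r-i=2, Z[1]=0)=0; Z[14]=0
i=15: min(r-i=1, Z[2]=2)=1; Z[15]=1
i=16: i≥r, start 0; Z[16]=0
i=17: i≥r, start 0; Z[17]=0
i=18: i≥r, start 0; Z[18]=0
i=19: i≥r, start 0; Z[19]=0
i=20: i≥r, start 0; Z[20]=1 extend→box=[20,21)
i=21: i≥r, start 0; Z[21]=1 extend→box=[21,22)
i=22: i≥r, start 0; Z[22]=0
i=23: i≥r, start 0; Z[23]=0
i=24: i≥r, start 0; Z[24]=1 extend→box=[24,25)
i=25: i≥r, start 0; Z[25]=0
i=26: i≥r, start 0; Z[26]=0
i=27: i≥r, start 0; Z[27]=0
i=28: i≥r, start 0; Z[28]=0
i=29: i≥r, start 0; Z[29]=0
i=30: i≥r, start 0; Z[30]=0
i=31: i≥r, start 0; Z[31]=0
i=32: i≥r, start 0; Z[32]=0
i=33: i≥r, start 0; Z[33]=0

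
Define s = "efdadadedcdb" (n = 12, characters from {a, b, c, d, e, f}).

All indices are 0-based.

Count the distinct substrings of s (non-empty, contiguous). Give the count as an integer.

sorted suffixes:
  #0 SA[0]=3  'adadedcdb'
  #1 SA[1]=5  'adedcdb'
  #2 SA[2]=11  'b'
  #3 SA[3]=9  'cdb'
  #4 SA[4]=2  'dadadedcdb'
  #5 SA[5]=4  'dadedcdb'
  #6 SA[6]=10  'db'
  #7 SA[7]=8  'dcdb'
  #8 SA[8]=6  'dedcdb'
  #9 SA[9]=7  'edcdb'
  #10 SA[10]=0  'efdadadedcdb'
  #11 SA[11]=1  'fdadadedcdb'

SA = [3, 5, 11, 9, 2, 4, 10, 8, 6, 7, 0, 1]
i: (SA[i-1],SA[i]) lcp shared
  1: (3,5) 2 'ad'
  2: (5,11) 0 ''
  3: (11,9) 0 ''
  4: (9,2) 0 ''
  5: (2,4) 3 'dad'
  6: (4,10) 1 'd'
  7: (10,8) 1 'd'
  8: (8,6) 1 'd'
  9: (6,7) 0 ''
  10: (7,0) 1 'e'
  11: (0,1) 0 ''

n(n+1)/2 = 12·13/2 = 78
Σ LCP = 0 + 2 + 0 + 0 + 0 + 3 + 1 + 1 + 1 + 0 + 1 + 0 = 9
distinct = 78 − 9 = 69

69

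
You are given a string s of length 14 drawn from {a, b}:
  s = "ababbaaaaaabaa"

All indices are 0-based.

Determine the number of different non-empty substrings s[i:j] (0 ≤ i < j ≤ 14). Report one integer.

76

rank | idx | suffix
   0 |  13 | a
   1 |  12 | aa
   2 |   5 | aaaaaabaa
   3 |   6 | aaaaabaa
   4 |   7 | aaaabaa
   5 |   8 | aaabaa
   6 |   9 | aabaa
   7 |  10 | abaa
   8 |   0 | ababbaaaaaabaa
   9 |   2 | abbaaaaaabaa
  10 |  11 | baa
  11 |   4 | baaaaaabaa
  12 |   1 | babbaaaaaabaa
  13 |   3 | bbaaaaaabaa

SA = [13, 12, 5, 6, 7, 8, 9, 10, 0, 2, 11, 4, 1, 3]
[i] adj suffixes → lcp
  [1] 13/12 → 1 ('a')
  [2] 12/5 → 2 ('aa')
  [3] 5/6 → 5 ('aaaaa')
  [4] 6/7 → 4 ('aaaa')
  [5] 7/8 → 3 ('aaa')
  [6] 8/9 → 2 ('aa')
  [7] 9/10 → 1 ('a')
  [8] 10/0 → 3 ('aba')
  [9] 0/2 → 2 ('ab')
  [10] 2/11 → 0 ('')
  [11] 11/4 → 3 ('baa')
  [12] 4/1 → 2 ('ba')
  [13] 1/3 → 1 ('b')

n(n+1)/2 = 14·15/2 = 105
Σ LCP = 0 + 1 + 2 + 5 + 4 + 3 + 2 + 1 + 3 + 2 + 0 + 3 + 2 + 1 = 29
distinct = 105 − 29 = 76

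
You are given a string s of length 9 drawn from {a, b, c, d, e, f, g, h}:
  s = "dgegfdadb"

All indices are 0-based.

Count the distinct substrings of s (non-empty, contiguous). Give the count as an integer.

42

rank | idx | suffix
   0 |   6 | adb
   1 |   8 | b
   2 |   5 | dadb
   3 |   7 | db
   4 |   0 | dgegfdadb
   5 |   2 | egfdadb
   6 |   4 | fdadb
   7 |   1 | gegfdadb
   8 |   3 | gfdadb

SA = [6, 8, 5, 7, 0, 2, 4, 1, 3]
rank  pair      lcp
   1  s[6:],s[8:]  0  ''
   2  s[8:],s[5:]  0  ''
   3  s[5:],s[7:]  1  'd'
   4  s[7:],s[0:]  1  'd'
   5  s[0:],s[2:]  0  ''
   6  s[2:],s[4:]  0  ''
   7  s[4:],s[1:]  0  ''
   8  s[1:],s[3:]  1  'g'

n(n+1)/2 = 9·10/2 = 45
Σ LCP = 0 + 0 + 0 + 1 + 1 + 0 + 0 + 0 + 1 = 3
distinct = 45 − 3 = 42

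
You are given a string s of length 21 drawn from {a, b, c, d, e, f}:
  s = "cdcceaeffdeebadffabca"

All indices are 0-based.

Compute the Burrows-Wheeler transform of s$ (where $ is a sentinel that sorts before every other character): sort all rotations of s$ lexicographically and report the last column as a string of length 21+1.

rank  rotation                last
    0  $cdcceaeffdeebadffabca  a
    1  a$cdcceaeffdeebadffabc  c
    2  abca$cdcceaeffdeebadff  f
    3  adffabca$cdcceaeffdeeb  b
    4  aeffdeebadffabca$cdcce  e
    5  badffabca$cdcceaeffdee  e
    6  bca$cdcceaeffdeebadffa  a
    7  ca$cdcceaeffdeebadffab  b
    8  cceaeffdeebadffabca$cd  d
    9  cdcceaeffdeebadffabca$  $
   10  ceaeffdeebadffabca$cdc  c
   11  dcceaeffdeebadffabca$c  c
   12  deebadffabca$cdcceaeff  f
   13  dffabca$cdcceaeffdeeba  a
   14  eaeffdeebadffabca$cdcc  c
   15  ebadffabca$cdcceaeffde  e
   16  eebadffabca$cdcceaeffd  d
   17  effdeebadffabca$cdccea  a
   18  fabca$cdcceaeffdeebadf  f
   19  fdeebadffabca$cdcceaef  f
   20  ffabca$cdcceaeffdeebad  d
   21  ffdeebadffabca$cdcceae  e

acfbeeabd$ccfacedaffde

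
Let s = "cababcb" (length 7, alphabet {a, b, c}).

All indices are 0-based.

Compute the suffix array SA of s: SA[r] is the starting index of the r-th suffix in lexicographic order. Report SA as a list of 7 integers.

rank→(start, suffix):
  0 → (1, 'ababcb')
  1 → (3, 'abcb')
  2 → (6, 'b')
  3 → (2, 'babcb')
  4 → (4, 'bcb')
  5 → (0, 'cababcb')
  6 → (5, 'cb')

[1, 3, 6, 2, 4, 0, 5]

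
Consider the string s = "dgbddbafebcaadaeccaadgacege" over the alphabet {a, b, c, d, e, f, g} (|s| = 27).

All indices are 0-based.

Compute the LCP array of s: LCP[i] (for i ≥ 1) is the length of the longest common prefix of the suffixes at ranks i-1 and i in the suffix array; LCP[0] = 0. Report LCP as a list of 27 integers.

rank | idx | suffix
   0 |  11 | aadaeccaadgacege
   1 |  18 | aadgacege
   2 |  22 | acege
   3 |  12 | adaeccaadgacege
   4 |  19 | adgacege
   5 |  14 | aeccaadgacege
   6 |   6 | afebcaadaeccaadgacege
   7 |   5 | bafebcaadaeccaadgacege
   8 |   9 | bcaadaeccaadgacege
   9 |   2 | bddbafebcaadaeccaadgacege
  10 |  10 | caadaeccaadgacege
  11 |  17 | caadgacege
  12 |  16 | ccaadgacege
  13 |  23 | cege
  14 |  13 | daeccaadgacege
  15 |   4 | dbafebcaadaeccaadgacege
  16 |   3 | ddbafebcaadaeccaadgacege
  17 |  20 | dgacege
  18 |   0 | dgbddbafebcaadaeccaadgacege
  19 |  26 | e
  20 |   8 | ebcaadaeccaadgacege
  21 |  15 | eccaadgacege
  22 |  24 | ege
  23 |   7 | febcaadaeccaadgacege
  24 |  21 | gacege
  25 |   1 | gbddbafebcaadaeccaadgacege
  26 |  25 | ge

SA = [11, 18, 22, 12, 19, 14, 6, 5, 9, 2, 10, 17, 16, 23, 13, 4, 3, 20, 0, 26, 8, 15, 24, 7, 21, 1, 25]
[i] adj suffixes → lcp
  [1] 11/18 → 3 ('aad')
  [2] 18/22 → 1 ('a')
  [3] 22/12 → 1 ('a')
  [4] 12/19 → 2 ('ad')
  [5] 19/14 → 1 ('a')
  [6] 14/6 → 1 ('a')
  [7] 6/5 → 0 ('')
  [8] 5/9 → 1 ('b')
  [9] 9/2 → 1 ('b')
  [10] 2/10 → 0 ('')
  [11] 10/17 → 4 ('caad')
  [12] 17/16 → 1 ('c')
  [13] 16/23 → 1 ('c')
  [14] 23/13 → 0 ('')
  [15] 13/4 → 1 ('d')
  [16] 4/3 → 1 ('d')
  [17] 3/20 → 1 ('d')
  [18] 20/0 → 2 ('dg')
  [19] 0/26 → 0 ('')
  [20] 26/8 → 1 ('e')
  [21] 8/15 → 1 ('e')
  [22] 15/24 → 1 ('e')
  [23] 24/7 → 0 ('')
  [24] 7/21 → 0 ('')
  [25] 21/1 → 1 ('g')
  [26] 1/25 → 1 ('g')

[0, 3, 1, 1, 2, 1, 1, 0, 1, 1, 0, 4, 1, 1, 0, 1, 1, 1, 2, 0, 1, 1, 1, 0, 0, 1, 1]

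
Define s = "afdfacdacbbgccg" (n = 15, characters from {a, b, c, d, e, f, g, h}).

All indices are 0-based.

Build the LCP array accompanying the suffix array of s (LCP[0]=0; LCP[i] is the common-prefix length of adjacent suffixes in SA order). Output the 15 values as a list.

sorted suffixes:
  #0 SA[0]=7  'acbbgccg'
  #1 SA[1]=4  'acdacbbgccg'
  #2 SA[2]=0  'afdfacdacbbgccg'
  #3 SA[3]=9  'bbgccg'
  #4 SA[4]=10  'bgccg'
  #5 SA[5]=8  'cbbgccg'
  #6 SA[6]=12  'ccg'
  #7 SA[7]=5  'cdacbbgccg'
  #8 SA[8]=13  'cg'
  #9 SA[9]=6  'dacbbgccg'
  #10 SA[10]=2  'dfacdacbbgccg'
  #11 SA[11]=3  'facdacbbgccg'
  #12 SA[12]=1  'fdfacdacbbgccg'
  #13 SA[13]=14  'g'
  #14 SA[14]=11  'gccg'

SA = [7, 4, 0, 9, 10, 8, 12, 5, 13, 6, 2, 3, 1, 14, 11]
rank  pair      lcp
   1  s[7:],s[4:]  2  'ac'
   2  s[4:],s[0:]  1  'a'
   3  s[0:],s[9:]  0  ''
   4  s[9:],s[10:]  1  'b'
   5  s[10:],s[8:]  0  ''
   6  s[8:],s[12:]  1  'c'
   7  s[12:],s[5:]  1  'c'
   8  s[5:],s[13:]  1  'c'
   9  s[13:],s[6:]  0  ''
  10  s[6:],s[2:]  1  'd'
  11  s[2:],s[3:]  0  ''
  12  s[3:],s[1:]  1  'f'
  13  s[1:],s[14:]  0  ''
  14  s[14:],s[11:]  1  'g'

[0, 2, 1, 0, 1, 0, 1, 1, 1, 0, 1, 0, 1, 0, 1]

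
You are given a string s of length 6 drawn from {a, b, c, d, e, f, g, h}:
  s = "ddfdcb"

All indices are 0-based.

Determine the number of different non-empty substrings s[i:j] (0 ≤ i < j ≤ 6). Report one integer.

19

rank→(start, suffix):
  0 → (5, 'b')
  1 → (4, 'cb')
  2 → (3, 'dcb')
  3 → (0, 'ddfdcb')
  4 → (1, 'dfdcb')
  5 → (2, 'fdcb')

SA = [5, 4, 3, 0, 1, 2]
i: (SA[i-1],SA[i]) lcp shared
  1: (5,4) 0 ''
  2: (4,3) 0 ''
  3: (3,0) 1 'd'
  4: (0,1) 1 'd'
  5: (1,2) 0 ''

n(n+1)/2 = 6·7/2 = 21
Σ LCP = 0 + 0 + 0 + 1 + 1 + 0 = 2
distinct = 21 − 2 = 19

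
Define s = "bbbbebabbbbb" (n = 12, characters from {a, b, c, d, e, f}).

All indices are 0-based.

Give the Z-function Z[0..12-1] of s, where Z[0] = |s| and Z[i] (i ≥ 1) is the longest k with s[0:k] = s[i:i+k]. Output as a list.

Z[0]=12
i=1: outside box; Z[1]=3 extend→box=[1,4)
i=2: min(r-i=2, Z[1]=3)=2; Z[2]=2
i=3: min(r-i=1, Z[2]=2)=1; Z[3]=1
i=4: outside box; Z[4]=0
i=5: outside box; Z[5]=1 extend→box=[5,6)
i=6: outside box; Z[6]=0
i=7: outside box; Z[7]=4 extend→box=[7,11)
i=8: min(r-i=3, Z[1]=3)=3; Z[8]=4 extend→box=[8,12)
i=9: min(r-i=3, Z[1]=3)=3; Z[9]=3
i=10: min(r-i=2, Z[2]=2)=2; Z[10]=2
i=11: min(r-i=1, Z[3]=1)=1; Z[11]=1

[12, 3, 2, 1, 0, 1, 0, 4, 4, 3, 2, 1]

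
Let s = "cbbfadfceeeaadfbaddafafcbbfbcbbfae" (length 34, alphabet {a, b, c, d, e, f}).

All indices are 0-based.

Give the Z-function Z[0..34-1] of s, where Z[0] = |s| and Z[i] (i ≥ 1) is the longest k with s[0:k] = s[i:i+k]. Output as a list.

Z[0]=34
i=1: fresh scan; Z[1]=0
i=2: fresh scan; Z[2]=0
i=3: fresh scan; Z[3]=0
i=4: fresh scan; Z[4]=0
i=5: fresh scan; Z[5]=0
i=6: fresh scan; Z[6]=0
i=7: fresh scan; Z[7]=1 extend→box=[7,8)
i=8: fresh scan; Z[8]=0
i=9: fresh scan; Z[9]=0
i=10: fresh scan; Z[10]=0
i=11: fresh scan; Z[11]=0
i=12: fresh scan; Z[12]=0
i=13: fresh scan; Z[13]=0
i=14: fresh scan; Z[14]=0
i=15: fresh scan; Z[15]=0
i=16: fresh scan; Z[16]=0
i=17: fresh scan; Z[17]=0
i=18: fresh scan; Z[18]=0
i=19: fresh scan; Z[19]=0
i=20: fresh scan; Z[20]=0
i=21: fresh scan; Z[21]=0
i=22: fresh scan; Z[22]=0
i=23: fresh scan; Z[23]=4 extend→box=[23,27)
i=24: min(r-i=3, Z[1]=0)=0; Z[24]=0
i=25: min(r-i=2, Z[2]=0)=0; Z[25]=0
i=26: min(r-i=1, Z[3]=0)=0; Z[26]=0
i=27: fresh scan; Z[27]=0
i=28: fresh scan; Z[28]=5 extend→box=[28,33)
i=29: min(r-i=4, Z[1]=0)=0; Z[29]=0
i=30: min(r-i=3, Z[2]=0)=0; Z[30]=0
i=31: min(r-i=2, Z[3]=0)=0; Z[31]=0
i=32: min(r-i=1, Z[4]=0)=0; Z[32]=0
i=33: fresh scan; Z[33]=0

[34, 0, 0, 0, 0, 0, 0, 1, 0, 0, 0, 0, 0, 0, 0, 0, 0, 0, 0, 0, 0, 0, 0, 4, 0, 0, 0, 0, 5, 0, 0, 0, 0, 0]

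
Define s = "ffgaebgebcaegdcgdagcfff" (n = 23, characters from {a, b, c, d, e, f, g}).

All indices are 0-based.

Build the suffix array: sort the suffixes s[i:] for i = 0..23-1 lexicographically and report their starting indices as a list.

[3, 10, 17, 8, 5, 9, 19, 14, 16, 13, 7, 4, 11, 22, 21, 20, 0, 1, 2, 18, 15, 12, 6]

sorted suffixes:
  #0 SA[0]=3  'aebgebcaegdcgdagcfff'
  #1 SA[1]=10  'aegdcgdagcfff'
  #2 SA[2]=17  'agcfff'
  #3 SA[3]=8  'bcaegdcgdagcfff'
  #4 SA[4]=5  'bgebcaegdcgdagcfff'
  #5 SA[5]=9  'caegdcgdagcfff'
  #6 SA[6]=19  'cfff'
  #7 SA[7]=14  'cgdagcfff'
  #8 SA[8]=16  'dagcfff'
  #9 SA[9]=13  'dcgdagcfff'
  #10 SA[10]=7  'ebcaegdcgdagcfff'
  #11 SA[11]=4  'ebgebcaegdcgdagcfff'
  #12 SA[12]=11  'egdcgdagcfff'
  #13 SA[13]=22  'f'
  #14 SA[14]=21  'ff'
  #15 SA[15]=20  'fff'
  #16 SA[16]=0  'ffgaebgebcaegdcgdagcfff'
  #17 SA[17]=1  'fgaebgebcaegdcgdagcfff'
  #18 SA[18]=2  'gaebgebcaegdcgdagcfff'
  #19 SA[19]=18  'gcfff'
  #20 SA[20]=15  'gdagcfff'
  #21 SA[21]=12  'gdcgdagcfff'
  #22 SA[22]=6  'gebcaegdcgdagcfff'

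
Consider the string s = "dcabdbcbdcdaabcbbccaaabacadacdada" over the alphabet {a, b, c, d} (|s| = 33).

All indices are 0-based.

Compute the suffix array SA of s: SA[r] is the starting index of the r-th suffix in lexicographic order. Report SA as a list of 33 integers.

[32, 19, 20, 11, 21, 12, 2, 23, 27, 30, 25, 22, 15, 13, 5, 16, 3, 7, 18, 1, 24, 14, 6, 17, 9, 28, 31, 10, 26, 29, 4, 0, 8]

rank→(start, suffix):
  0 → (32, 'a')
  1 → (19, 'aaabacadacdada')
  2 → (20, 'aabacadacdada')
  3 → (11, 'aabcbbccaaabacadacdada')
  4 → (21, 'abacadacdada')
  5 → (12, 'abcbbccaaabacadacdada')
  6 → (2, 'abdbcbdcdaabcbbccaaabacadacdada')
  7 → (23, 'acadacdada')
  8 → (27, 'acdada')
  9 → (30, 'ada')
  10 → (25, 'adacdada')
  11 → (22, 'bacadacdada')
  12 → (15, 'bbccaaabacadacdada')
  13 → (13, 'bcbbccaaabacadacdada')
  14 → (5, 'bcbdcdaabcbbccaaabacadacdada')
  15 → (16, 'bccaaabacadacdada')
  16 → (3, 'bdbcbdcdaabcbbccaaabacadacdada')
  17 → (7, 'bdcdaabcbbccaaabacadacdada')
  18 → (18, 'caaabacadacdada')
  19 → (1, 'cabdbcbdcdaabcbbccaaabacadacdada')
  20 → (24, 'cadacdada')
  21 → (14, 'cbbccaaabacadacdada')
  22 → (6, 'cbdcdaabcbbccaaabacadacdada')
  23 → (17, 'ccaaabacadacdada')
  24 → (9, 'cdaabcbbccaaabacadacdada')
  25 → (28, 'cdada')
  26 → (31, 'da')
  27 → (10, 'daabcbbccaaabacadacdada')
  28 → (26, 'dacdada')
  29 → (29, 'dada')
  30 → (4, 'dbcbdcdaabcbbccaaabacadacdada')
  31 → (0, 'dcabdbcbdcdaabcbbccaaabacadacdada')
  32 → (8, 'dcdaabcbbccaaabacadacdada')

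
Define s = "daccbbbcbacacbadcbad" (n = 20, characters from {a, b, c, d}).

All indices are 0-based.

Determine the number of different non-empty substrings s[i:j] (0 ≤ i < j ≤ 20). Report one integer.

rank | idx | suffix
   0 |   9 | acacbadcbad
   1 |  11 | acbadcbad
   2 |   1 | accbbbcbacacbadcbad
   3 |  18 | ad
   4 |  14 | adcbad
   5 |   8 | bacacbadcbad
   6 |  17 | bad
   7 |  13 | badcbad
   8 |   4 | bbbcbacacbadcbad
   9 |   5 | bbcbacacbadcbad
  10 |   6 | bcbacacbadcbad
  11 |  10 | cacbadcbad
  12 |   7 | cbacacbadcbad
  13 |  16 | cbad
  14 |  12 | cbadcbad
  15 |   3 | cbbbcbacacbadcbad
  16 |   2 | ccbbbcbacacbadcbad
  17 |  19 | d
  18 |   0 | daccbbbcbacacbadcbad
  19 |  15 | dcbad

SA = [9, 11, 1, 18, 14, 8, 17, 13, 4, 5, 6, 10, 7, 16, 12, 3, 2, 19, 0, 15]
i: (SA[i-1],SA[i]) lcp shared
  1: (9,11) 2 'ac'
  2: (11,1) 2 'ac'
  3: (1,18) 1 'a'
  4: (18,14) 2 'ad'
  5: (14,8) 0 ''
  6: (8,17) 2 'ba'
  7: (17,13) 3 'bad'
  8: (13,4) 1 'b'
  9: (4,5) 2 'bb'
  10: (5,6) 1 'b'
  11: (6,10) 0 ''
  12: (10,7) 1 'c'
  13: (7,16) 3 'cba'
  14: (16,12) 4 'cbad'
  15: (12,3) 2 'cb'
  16: (3,2) 1 'c'
  17: (2,19) 0 ''
  18: (19,0) 1 'd'
  19: (0,15) 1 'd'

n(n+1)/2 = 20·21/2 = 210
Σ LCP = 0 + 2 + 2 + 1 + 2 + 0 + 2 + 3 + 1 + 2 + 1 + 0 + 1 + 3 + 4 + 2 + 1 + 0 + 1 + 1 = 29
distinct = 210 − 29 = 181

181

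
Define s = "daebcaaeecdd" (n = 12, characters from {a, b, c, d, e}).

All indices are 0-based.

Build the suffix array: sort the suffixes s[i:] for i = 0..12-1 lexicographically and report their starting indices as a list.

sorted suffixes:
  #0 SA[0]=5  'aaeecdd'
  #1 SA[1]=1  'aebcaaeecdd'
  #2 SA[2]=6  'aeecdd'
  #3 SA[3]=3  'bcaaeecdd'
  #4 SA[4]=4  'caaeecdd'
  #5 SA[5]=9  'cdd'
  #6 SA[6]=11  'd'
  #7 SA[7]=0  'daebcaaeecdd'
  #8 SA[8]=10  'dd'
  #9 SA[9]=2  'ebcaaeecdd'
  #10 SA[10]=8  'ecdd'
  #11 SA[11]=7  'eecdd'

[5, 1, 6, 3, 4, 9, 11, 0, 10, 2, 8, 7]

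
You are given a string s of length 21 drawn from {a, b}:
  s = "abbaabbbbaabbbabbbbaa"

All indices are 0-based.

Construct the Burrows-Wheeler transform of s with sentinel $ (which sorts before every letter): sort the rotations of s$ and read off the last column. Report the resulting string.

rank  rotation                last
    0  $abbaabbbbaabbbabbbbaa  a
    1  a$abbaabbbbaabbbabbbba  a
    2  aa$abbaabbbbaabbbabbbb  b
    3  aabbbabbbbaa$abbaabbbb  b
    4  aabbbbaabbbabbbbaa$abb  b
    5  abbaabbbbaabbbabbbbaa$  $
    6  abbbabbbbaa$abbaabbbba  a
    7  abbbbaa$abbaabbbbaabbb  b
    8  abbbbaabbbabbbbaa$abba  a
    9  baa$abbaabbbbaabbbabbb  b
   10  baabbbabbbbaa$abbaabbb  b
   11  baabbbbaabbbabbbbaa$ab  b
   12  babbbbaa$abbaabbbbaabb  b
   13  bbaa$abbaabbbbaabbbabb  b
   14  bbaabbbabbbbaa$abbaabb  b
   15  bbaabbbbaabbbabbbbaa$a  a
   16  bbabbbbaa$abbaabbbbaab  b
   17  bbbaa$abbaabbbbaabbbab  b
   18  bbbaabbbabbbbaa$abbaab  b
   19  bbbabbbbaa$abbaabbbbaa  a
   20  bbbbaa$abbaabbbbaabbba  a
   21  bbbbaabbbabbbbaa$abbaa  a

aabbb$ababbbbbbabbbaaa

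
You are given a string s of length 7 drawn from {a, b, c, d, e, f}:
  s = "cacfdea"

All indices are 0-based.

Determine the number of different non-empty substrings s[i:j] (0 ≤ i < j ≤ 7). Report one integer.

sorted suffixes:
  #0 SA[0]=6  'a'
  #1 SA[1]=1  'acfdea'
  #2 SA[2]=0  'cacfdea'
  #3 SA[3]=2  'cfdea'
  #4 SA[4]=4  'dea'
  #5 SA[5]=5  'ea'
  #6 SA[6]=3  'fdea'

SA = [6, 1, 0, 2, 4, 5, 3]
rank  pair      lcp
   1  s[6:],s[1:]  1  'a'
   2  s[1:],s[0:]  0  ''
   3  s[0:],s[2:]  1  'c'
   4  s[2:],s[4:]  0  ''
   5  s[4:],s[5:]  0  ''
   6  s[5:],s[3:]  0  ''

n(n+1)/2 = 7·8/2 = 28
Σ LCP = 0 + 1 + 0 + 1 + 0 + 0 + 0 = 2
distinct = 28 − 2 = 26

26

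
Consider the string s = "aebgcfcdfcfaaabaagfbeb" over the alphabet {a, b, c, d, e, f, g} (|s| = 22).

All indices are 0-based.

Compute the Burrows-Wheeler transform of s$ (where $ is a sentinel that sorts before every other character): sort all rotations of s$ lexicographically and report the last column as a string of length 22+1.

bfaba$aeafeffgcbacgcdba

rank  rotation                 last
    0  $aebgcfcdfcfaaabaagfbeb  b
    1  aaabaagfbeb$aebgcfcdfcf  f
    2  aabaagfbeb$aebgcfcdfcfa  a
    3  aagfbeb$aebgcfcdfcfaaab  b
    4  abaagfbeb$aebgcfcdfcfaa  a
    5  aebgcfcdfcfaaabaagfbeb$  $
    6  agfbeb$aebgcfcdfcfaaaba  a
    7  b$aebgcfcdfcfaaabaagfbe  e
    8  baagfbeb$aebgcfcdfcfaaa  a
    9  beb$aebgcfcdfcfaaabaagf  f
   10  bgcfcdfcfaaabaagfbeb$ae  e
   11  cdfcfaaabaagfbeb$aebgcf  f
   12  cfaaabaagfbeb$aebgcfcdf  f
   13  cfcdfcfaaabaagfbeb$aebg  g
   14  dfcfaaabaagfbeb$aebgcfc  c
   15  eb$aebgcfcdfcfaaabaagfb  b
   16  ebgcfcdfcfaaabaagfbeb$a  a
   17  faaabaagfbeb$aebgcfcdfc  c
   18  fbeb$aebgcfcdfcfaaabaag  g
   19  fcdfcfaaabaagfbeb$aebgc  c
   20  fcfaaabaagfbeb$aebgcfcd  d
   21  gcfcdfcfaaabaagfbeb$aeb  b
   22  gfbeb$aebgcfcdfcfaaabaa  a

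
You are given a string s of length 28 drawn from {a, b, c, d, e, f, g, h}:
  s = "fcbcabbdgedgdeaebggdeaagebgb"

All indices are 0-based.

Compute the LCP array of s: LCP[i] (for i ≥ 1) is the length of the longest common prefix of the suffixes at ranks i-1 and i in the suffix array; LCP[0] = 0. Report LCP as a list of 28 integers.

[0, 1, 1, 1, 0, 1, 1, 1, 1, 2, 0, 1, 0, 3, 1, 2, 0, 2, 1, 3, 1, 0, 0, 1, 4, 1, 2, 1]

rank→(start, suffix):
  0 → (21, 'aagebgb')
  1 → (4, 'abbdgedgdeaebggdeaagebgb')
  2 → (14, 'aebggdeaagebgb')
  3 → (22, 'agebgb')
  4 → (27, 'b')
  5 → (5, 'bbdgedgdeaebggdeaagebgb')
  6 → (2, 'bcabbdgedgdeaebggdeaagebgb')
  7 → (6, 'bdgedgdeaebggdeaagebgb')
  8 → (25, 'bgb')
  9 → (16, 'bggdeaagebgb')
  10 → (3, 'cabbdgedgdeaebggdeaagebgb')
  11 → (1, 'cbcabbdgedgdeaebggdeaagebgb')
  12 → (19, 'deaagebgb')
  13 → (12, 'deaebggdeaagebgb')
  14 → (10, 'dgdeaebggdeaagebgb')
  15 → (7, 'dgedgdeaebggdeaagebgb')
  16 → (20, 'eaagebgb')
  17 → (13, 'eaebggdeaagebgb')
  18 → (24, 'ebgb')
  19 → (15, 'ebggdeaagebgb')
  20 → (9, 'edgdeaebggdeaagebgb')
  21 → (0, 'fcbcabbdgedgdeaebggdeaagebgb')
  22 → (26, 'gb')
  23 → (18, 'gdeaagebgb')
  24 → (11, 'gdeaebggdeaagebgb')
  25 → (23, 'gebgb')
  26 → (8, 'gedgdeaebggdeaagebgb')
  27 → (17, 'ggdeaagebgb')

SA = [21, 4, 14, 22, 27, 5, 2, 6, 25, 16, 3, 1, 19, 12, 10, 7, 20, 13, 24, 15, 9, 0, 26, 18, 11, 23, 8, 17]
[i] adj suffixes → lcp
  [1] 21/4 → 1 ('a')
  [2] 4/14 → 1 ('a')
  [3] 14/22 → 1 ('a')
  [4] 22/27 → 0 ('')
  [5] 27/5 → 1 ('b')
  [6] 5/2 → 1 ('b')
  [7] 2/6 → 1 ('b')
  [8] 6/25 → 1 ('b')
  [9] 25/16 → 2 ('bg')
  [10] 16/3 → 0 ('')
  [11] 3/1 → 1 ('c')
  [12] 1/19 → 0 ('')
  [13] 19/12 → 3 ('dea')
  [14] 12/10 → 1 ('d')
  [15] 10/7 → 2 ('dg')
  [16] 7/20 → 0 ('')
  [17] 20/13 → 2 ('ea')
  [18] 13/24 → 1 ('e')
  [19] 24/15 → 3 ('ebg')
  [20] 15/9 → 1 ('e')
  [21] 9/0 → 0 ('')
  [22] 0/26 → 0 ('')
  [23] 26/18 → 1 ('g')
  [24] 18/11 → 4 ('gdea')
  [25] 11/23 → 1 ('g')
  [26] 23/8 → 2 ('ge')
  [27] 8/17 → 1 ('g')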